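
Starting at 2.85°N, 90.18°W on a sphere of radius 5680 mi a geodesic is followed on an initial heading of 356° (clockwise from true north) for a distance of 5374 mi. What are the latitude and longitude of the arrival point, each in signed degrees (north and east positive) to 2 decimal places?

56.85°, -96.12°

Angular distance δ = d/R = 5374/5680 = 0.94613 rad; initial bearing θ = 6.2134 rad.
sin φ₂ = sin φ₁ cos δ + cos φ₁ sin δ cos θ = (0.0497)(0.5848) + (0.9988)(0.8112)(0.9976) = 0.8373, so φ₂ = 56.85°.
Δλ = atan2(sin θ sin δ cos φ₁, cos δ − sin φ₁ sin φ₂) = atan2(-0.0565, 0.5432) = -5.940°.
λ₂ = -90.180° − 5.940° = -96.12°.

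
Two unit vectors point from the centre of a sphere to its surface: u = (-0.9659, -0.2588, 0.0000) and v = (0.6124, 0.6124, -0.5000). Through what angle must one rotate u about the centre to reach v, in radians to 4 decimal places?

u·v = -0.7500; |u| = 1.0000, |v| = 1.0000.
cos θ = (u·v)/(|u||v|) = -0.7500, so θ = 2.4189 rad.

2.4189 rad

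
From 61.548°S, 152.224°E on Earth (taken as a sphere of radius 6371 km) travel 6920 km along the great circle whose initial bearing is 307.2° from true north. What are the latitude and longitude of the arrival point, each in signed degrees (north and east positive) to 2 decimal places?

-8.90°, 106.71°

Angular distance δ = d/R = 6920/6371 = 1.08617 rad; initial bearing θ = 5.3617 rad.
sin φ₂ = sin φ₁ cos δ + cos φ₁ sin δ cos θ = (-0.8792)(0.4659) + (0.4764)(0.8848)(0.6046) = -0.1547, so φ₂ = -8.90°.
Δλ = atan2(sin θ sin δ cos φ₁, cos δ − sin φ₁ sin φ₂) = atan2(-0.3358, 0.3298) = -45.512°.
λ₂ = 152.224° − 45.512° = 106.71°.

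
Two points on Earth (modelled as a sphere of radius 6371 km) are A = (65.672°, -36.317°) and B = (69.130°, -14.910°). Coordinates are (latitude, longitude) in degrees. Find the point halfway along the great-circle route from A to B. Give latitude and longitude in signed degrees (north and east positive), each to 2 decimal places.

67.75°, -26.40°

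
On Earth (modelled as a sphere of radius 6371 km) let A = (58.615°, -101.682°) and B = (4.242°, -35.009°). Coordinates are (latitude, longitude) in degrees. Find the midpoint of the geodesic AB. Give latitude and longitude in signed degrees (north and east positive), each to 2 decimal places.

35.62°, -56.68°

The central angle between A and B is δ = 1.2986 rad.
With f = 0.5, the slerp weights are sin((1−f)δ)/sin δ = 0.6278 and sin(fδ)/sin δ = 0.6278.
Weighted sum of the unit vectors: (0.6278)·(-0.1054,-0.5100,0.8537) + (0.6278)·(0.8168,-0.5721,0.0740) = (0.4466, -0.6793, 0.5823).
Converting back: φ = atan2(z, √(x²+y²)) = 35.62°, λ = atan2(y, x) = -56.68°.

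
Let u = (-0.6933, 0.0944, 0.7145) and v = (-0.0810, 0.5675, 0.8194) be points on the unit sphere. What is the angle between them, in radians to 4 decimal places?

0.8022 rad

u·v = 0.6952; |u| = 1.0000, |v| = 1.0000.
cos θ = (u·v)/(|u||v|) = 0.6951, so θ = 0.8022 rad.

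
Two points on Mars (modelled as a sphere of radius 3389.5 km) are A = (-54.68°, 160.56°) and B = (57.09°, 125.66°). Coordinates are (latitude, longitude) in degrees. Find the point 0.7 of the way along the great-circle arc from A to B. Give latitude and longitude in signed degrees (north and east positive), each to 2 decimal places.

The central angle between A and B is δ = 2.0124 rad.
With f = 0.7, the slerp weights are sin((1−f)δ)/sin δ = 0.6279 and sin(fδ)/sin δ = 1.0916.
Weighted sum of the unit vectors: (0.6279)·(-0.5452,0.1924,-0.8159) + (1.0916)·(-0.3167,0.4414,0.8395) = (-0.6881, 0.6027, 0.4041).
Converting back: φ = atan2(z, √(x²+y²)) = 23.83°, λ = atan2(y, x) = 138.78°.

23.83°, 138.78°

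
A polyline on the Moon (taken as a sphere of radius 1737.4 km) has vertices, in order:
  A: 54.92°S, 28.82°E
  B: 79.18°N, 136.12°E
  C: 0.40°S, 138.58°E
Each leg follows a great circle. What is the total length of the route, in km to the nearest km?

6862 km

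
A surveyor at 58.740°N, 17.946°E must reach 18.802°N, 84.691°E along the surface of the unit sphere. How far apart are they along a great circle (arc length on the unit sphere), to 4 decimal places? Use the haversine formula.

1.0821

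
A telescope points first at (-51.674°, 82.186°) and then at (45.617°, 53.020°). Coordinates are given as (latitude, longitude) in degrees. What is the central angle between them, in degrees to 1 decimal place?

Let φ₁ = -0.9019 rad, φ₂ = 0.7962 rad, and Δλ = -0.5090 rad.
cos c = sin φ₁ sin φ₂ + cos φ₁ cos φ₂ cos Δλ = (-0.7845)(0.7147) + (0.6201)(0.6995)(0.8732) = -0.18190,
so c = arccos(-0.18190) = 1.75372 rad.
So the angular separation is 100.5°.

100.5°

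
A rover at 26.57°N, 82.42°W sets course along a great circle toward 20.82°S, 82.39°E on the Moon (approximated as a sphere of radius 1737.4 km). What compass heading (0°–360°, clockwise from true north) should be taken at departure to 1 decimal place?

70.7°

Δλ = 164.810° = 2.8765 rad.
y = sin Δλ · cos φ₂ = (0.2620)(0.9347) = 0.2449
x = cos φ₁ sin φ₂ − sin φ₁ cos φ₂ cos Δλ = (0.8944)(-0.3554) − (0.4473)(0.9347)(-0.9651) = 0.0856
θ = atan2(y, x) = 70.74°, so the bearing is 70.7°.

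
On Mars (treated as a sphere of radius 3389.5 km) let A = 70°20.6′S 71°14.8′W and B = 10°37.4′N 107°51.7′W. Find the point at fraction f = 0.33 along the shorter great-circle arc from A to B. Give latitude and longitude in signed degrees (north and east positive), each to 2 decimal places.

-44.77°, -94.13°

Central angle δ = 1.4789 rad. Interpolating on the sphere with fraction f = 0.33:
P = [sin((1−f)δ)·A + sin(fδ)·B] / sin δ = 0.8400·A + 0.4709·B in Cartesian coordinates,
giving P = (-0.0511, -0.7081, -0.7043), i.e. latitude -44.77°, longitude -94.13°.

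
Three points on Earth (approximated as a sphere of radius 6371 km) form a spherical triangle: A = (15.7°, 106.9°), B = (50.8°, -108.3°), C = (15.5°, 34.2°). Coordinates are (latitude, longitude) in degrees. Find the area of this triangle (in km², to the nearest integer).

68425274 km²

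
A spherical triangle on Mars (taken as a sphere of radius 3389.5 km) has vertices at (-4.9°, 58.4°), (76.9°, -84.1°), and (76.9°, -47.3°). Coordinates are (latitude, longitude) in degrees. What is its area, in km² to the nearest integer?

Side lengths (central angles): a = 0.1432, b = 1.7156, c = 1.8363 rad; semiperimeter s = 1.8475.
By l'Huilier's theorem, tan(E/4) = √[tan(s/2) tan((s−a)/2) tan((s−b)/2) tan((s−c)/2)], giving spherical excess E = 0.0950 rad.
Area = E·R² = 0.0950 × (3389.5)² ≈ 1090889 km².

1090889 km²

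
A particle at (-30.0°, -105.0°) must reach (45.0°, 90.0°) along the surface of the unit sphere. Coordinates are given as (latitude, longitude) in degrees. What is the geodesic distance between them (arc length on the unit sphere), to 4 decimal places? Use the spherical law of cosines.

With latitudes φ₁ = -30.000°, φ₂ = 45.000° and longitude difference Δλ = -165.000°:
cos c = sin φ₁ sin φ₂ + cos φ₁ cos φ₂ cos Δλ = (-0.5000)(0.7071) + (0.8660)(0.7071)(-0.9659) = -0.94506,
so c = arccos(-0.94506) = 2.80857 rad.
On the unit sphere the arc length equals the central angle: 2.8086.

2.8086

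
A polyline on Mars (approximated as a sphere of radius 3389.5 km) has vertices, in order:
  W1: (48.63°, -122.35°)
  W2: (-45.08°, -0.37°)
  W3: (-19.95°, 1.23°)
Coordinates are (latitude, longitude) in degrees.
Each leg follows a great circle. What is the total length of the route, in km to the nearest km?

Leg W1→W2: central angle 2.4632 rad, distance 8348.9 km.
Leg W2→W3: central angle 0.4392 rad, distance 1488.7 km.
Total: 8348.9 + 1488.7 ≈ 9838 km.

9838 km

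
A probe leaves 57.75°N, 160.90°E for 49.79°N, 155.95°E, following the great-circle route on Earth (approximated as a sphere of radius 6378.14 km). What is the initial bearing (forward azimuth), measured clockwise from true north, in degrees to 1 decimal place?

202.2°

With φ₁ = 1.0079, φ₂ = 0.8690, Δλ = -0.0864 rad, the forward-azimuth formula gives
θ = atan2( sin Δλ cos φ₂ , cos φ₁ sin φ₂ − sin φ₁ cos φ₂ cos Δλ ) = atan2(-0.0557, -0.1364) = -157.79°.
Adding 360° brings this into [0°, 360°): 202.2°.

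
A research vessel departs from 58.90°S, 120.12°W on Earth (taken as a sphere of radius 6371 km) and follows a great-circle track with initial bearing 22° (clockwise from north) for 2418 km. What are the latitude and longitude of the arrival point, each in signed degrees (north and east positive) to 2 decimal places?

-38.16°, -109.95°

Angular distance δ = d/R = 2418/6371 = 0.37953 rad; initial bearing θ = 0.3840 rad.
sin φ₂ = sin φ₁ cos δ + cos φ₁ sin δ cos θ = (-0.8563)(0.9288) + (0.5165)(0.3705)(0.9272) = -0.6179, so φ₂ = -38.16°.
Δλ = atan2(sin θ sin δ cos φ₁, cos δ − sin φ₁ sin φ₂) = atan2(0.0717, 0.3998) = 10.167°.
λ₂ = -120.120° + 10.167° = -109.95°.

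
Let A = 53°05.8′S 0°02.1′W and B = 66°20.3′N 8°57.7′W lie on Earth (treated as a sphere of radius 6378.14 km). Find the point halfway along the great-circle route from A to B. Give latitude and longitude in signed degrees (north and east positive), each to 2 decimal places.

6.64°, -3.61°

The central angle between A and B is δ = 2.0879 rad.
With f = 0.5, the slerp weights are sin((1−f)δ)/sin δ = 0.9944 and sin(fδ)/sin δ = 0.9944.
Weighted sum of the unit vectors: (0.9944)·(0.6005,-0.0004,-0.7996) + (0.9944)·(0.3964,-0.0625,0.9159) = (0.9913, -0.0625, 0.1156).
Converting back: φ = atan2(z, √(x²+y²)) = 6.64°, λ = atan2(y, x) = -3.61°.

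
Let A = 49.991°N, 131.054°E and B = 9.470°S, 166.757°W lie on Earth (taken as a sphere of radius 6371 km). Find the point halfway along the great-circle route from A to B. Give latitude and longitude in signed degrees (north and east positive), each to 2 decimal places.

23.15°, 169.39°

Central angle δ = 1.4001 rad. Interpolating on the sphere with fraction f = 0.5:
P = [sin((1−f)δ)·A + sin(fδ)·B] / sin δ = 0.6538·A + 0.6538·B in Cartesian coordinates,
giving P = (-0.9038, 0.1692, 0.3932), i.e. latitude 23.15°, longitude 169.39°.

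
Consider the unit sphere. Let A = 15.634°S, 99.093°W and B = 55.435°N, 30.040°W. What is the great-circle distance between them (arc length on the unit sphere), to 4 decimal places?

1.5974

With latitudes φ₁ = -15.634°, φ₂ = 55.435° and longitude difference Δλ = 69.053°:
cos c = sin φ₁ sin φ₂ + cos φ₁ cos φ₂ cos Δλ = (-0.2695)(0.8235) + (0.9630)(0.5673)(0.3575) = -0.02660,
so c = arccos(-0.02660) = 1.59740 rad.
On the unit sphere the arc length equals the central angle: 1.5974.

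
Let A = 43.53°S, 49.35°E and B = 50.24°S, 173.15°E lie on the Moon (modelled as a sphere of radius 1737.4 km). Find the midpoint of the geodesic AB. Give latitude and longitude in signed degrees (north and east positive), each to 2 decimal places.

-66.06°, 104.56°

Central angle δ = 1.2958 rad. Interpolating on the sphere with fraction f = 0.5:
P = [sin((1−f)δ)·A + sin(fδ)·B] / sin δ = 0.6271·A + 0.6271·B in Cartesian coordinates,
giving P = (-0.1020, 0.3928, -0.9140), i.e. latitude -66.06°, longitude 104.56°.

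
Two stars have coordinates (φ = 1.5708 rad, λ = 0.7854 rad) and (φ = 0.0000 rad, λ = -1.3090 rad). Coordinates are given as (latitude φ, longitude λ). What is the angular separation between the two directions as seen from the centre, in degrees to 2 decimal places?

In radians: φ₁ = 1.5708, φ₂ = 0.0000, Δλ = -120.000° = -2.0944 rad.
Haversine: a = sin²(Δφ/2) + cos φ₁ cos φ₂ sin²(Δλ/2) = 0.5000 + (-0.0000)(1.0000)(0.7500) = 0.50000.
Central angle c = 2·arcsin(√a) = 1.57079 rad.
So the angular separation is 90.00°.

90.00°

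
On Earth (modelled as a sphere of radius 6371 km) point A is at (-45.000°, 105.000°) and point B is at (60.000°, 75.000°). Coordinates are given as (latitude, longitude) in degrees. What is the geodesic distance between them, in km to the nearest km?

In radians: φ₁ = -0.7854, φ₂ = 1.0472, Δλ = -30.000° = -0.5236 rad.
Haversine: a = sin²(Δφ/2) + cos φ₁ cos φ₂ sin²(Δλ/2) = 0.6294 + (0.7071)(0.5000)(0.0670) = 0.65309.
Central angle c = 2·arcsin(√a) = 1.88198 rad.
Distance = R·c = 6371 × 1.8820 ≈ 11990 km.

11990 km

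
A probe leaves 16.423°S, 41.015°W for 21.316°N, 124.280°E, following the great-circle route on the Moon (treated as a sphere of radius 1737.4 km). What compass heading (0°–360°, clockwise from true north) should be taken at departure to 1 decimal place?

68.3°

Δλ = 165.295° = 2.8849 rad.
y = sin Δλ · cos φ₂ = (0.2538)(0.9316) = 0.2365
x = cos φ₁ sin φ₂ − sin φ₁ cos φ₂ cos Δλ = (0.9592)(0.3635) − (-0.2827)(0.9316)(-0.9672) = 0.0939
θ = atan2(y, x) = 68.34°, so the bearing is 68.3°.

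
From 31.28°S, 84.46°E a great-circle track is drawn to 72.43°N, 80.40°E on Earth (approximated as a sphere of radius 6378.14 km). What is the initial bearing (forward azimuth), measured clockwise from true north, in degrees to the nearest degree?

359°

With φ₁ = -0.5459, φ₂ = 1.2641, Δλ = -0.0709 rad, the forward-azimuth formula gives
θ = atan2( sin Δλ cos φ₂ , cos φ₁ sin φ₂ − sin φ₁ cos φ₂ cos Δλ ) = atan2(-0.0214, 0.9711) = -1.26°.
Adding 360° brings this into [0°, 360°): 359°.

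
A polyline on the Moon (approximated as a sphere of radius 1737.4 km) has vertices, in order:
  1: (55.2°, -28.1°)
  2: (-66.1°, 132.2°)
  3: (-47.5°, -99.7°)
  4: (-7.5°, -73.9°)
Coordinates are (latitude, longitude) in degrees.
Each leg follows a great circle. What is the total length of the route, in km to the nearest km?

8213 km

Leg 1→2: central angle 2.8896 rad, distance 5020.4 km.
Leg 2→3: central angle 1.0412 rad, distance 1809.0 km.
Leg 3→4: central angle 0.7964 rad, distance 1383.7 km.
Total: 5020.4 + 1809.0 + 1383.7 ≈ 8213 km.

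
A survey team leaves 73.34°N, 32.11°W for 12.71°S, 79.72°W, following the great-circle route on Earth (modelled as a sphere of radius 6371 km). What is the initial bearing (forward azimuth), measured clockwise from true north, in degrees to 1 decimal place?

With φ₁ = 1.2800, φ₂ = -0.2218, Δλ = -0.8310 rad, the forward-azimuth formula gives
θ = atan2( sin Δλ cos φ₂ , cos φ₁ sin φ₂ − sin φ₁ cos φ₂ cos Δλ ) = atan2(-0.7205, -0.6931) = -133.89°.
Adding 360° brings this into [0°, 360°): 226.1°.

226.1°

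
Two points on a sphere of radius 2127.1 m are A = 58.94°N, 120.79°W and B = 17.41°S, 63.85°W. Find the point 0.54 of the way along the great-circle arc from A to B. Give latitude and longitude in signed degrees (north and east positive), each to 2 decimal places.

19.86°, -81.43°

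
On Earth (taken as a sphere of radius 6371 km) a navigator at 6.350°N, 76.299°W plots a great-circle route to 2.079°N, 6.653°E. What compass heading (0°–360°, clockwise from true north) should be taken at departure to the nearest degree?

89°

Δλ = 82.952° = 1.4478 rad.
y = sin Δλ · cos φ₂ = (0.9924)(0.9993) = 0.9918
x = cos φ₁ sin φ₂ − sin φ₁ cos φ₂ cos Δλ = (0.9939)(0.0363) − (0.1106)(0.9993)(0.1227) = 0.0225
θ = atan2(y, x) = 88.70°, so the bearing is 89°.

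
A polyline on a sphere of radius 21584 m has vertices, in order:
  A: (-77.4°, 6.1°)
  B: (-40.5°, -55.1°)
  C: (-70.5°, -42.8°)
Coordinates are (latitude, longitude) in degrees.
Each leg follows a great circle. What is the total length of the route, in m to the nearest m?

Leg A→B: central angle 0.7760 rad, distance 16749.2 m.
Leg B→C: central angle 0.5351 rad, distance 11550.4 m.
Total: 16749.2 + 11550.4 ≈ 28300 m.

28300 m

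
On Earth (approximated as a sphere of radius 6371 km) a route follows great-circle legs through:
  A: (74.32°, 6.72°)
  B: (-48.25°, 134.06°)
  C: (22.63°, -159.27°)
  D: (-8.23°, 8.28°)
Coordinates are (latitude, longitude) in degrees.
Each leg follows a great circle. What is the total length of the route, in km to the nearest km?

Leg A→B: central angle 2.5453 rad, distance 16216.4 km.
Leg B→C: central angle 1.6145 rad, distance 10285.8 km.
Leg C→D: central angle 2.8149 rad, distance 17933.6 km.
Total: 16216.4 + 10285.8 + 17933.6 ≈ 44436 km.

44436 km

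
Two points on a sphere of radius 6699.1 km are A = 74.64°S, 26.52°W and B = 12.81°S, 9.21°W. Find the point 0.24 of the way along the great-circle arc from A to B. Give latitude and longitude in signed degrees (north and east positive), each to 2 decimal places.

Central angle δ = 1.0924 rad. Interpolating on the sphere with fraction f = 0.24:
P = [sin((1−f)δ)·A + sin(fδ)·B] / sin δ = 0.8314·A + 0.2920·B in Cartesian coordinates,
giving P = (0.4781, -0.1439, -0.8665), i.e. latitude -60.05°, longitude -16.75°.

-60.05°, -16.75°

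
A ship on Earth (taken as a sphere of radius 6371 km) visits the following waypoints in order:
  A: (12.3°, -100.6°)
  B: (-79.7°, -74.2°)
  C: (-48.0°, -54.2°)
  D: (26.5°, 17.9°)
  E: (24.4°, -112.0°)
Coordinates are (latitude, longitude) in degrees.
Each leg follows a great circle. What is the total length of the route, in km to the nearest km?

Leg A→B: central angle 1.6239 rad, distance 10346.1 km.
Leg B→C: central angle 0.5669 rad, distance 3611.4 km.
Leg C→D: central angle 1.7189 rad, distance 10950.9 km.
Leg D→E: central angle 1.9161 rad, distance 12207.3 km.
Total: 10346.1 + 3611.4 + 10950.9 + 12207.3 ≈ 37116 km.

37116 km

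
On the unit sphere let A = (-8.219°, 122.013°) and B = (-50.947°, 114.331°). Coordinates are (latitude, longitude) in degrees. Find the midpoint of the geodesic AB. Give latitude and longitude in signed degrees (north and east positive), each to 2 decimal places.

The central angle between A and B is δ = 0.7540 rad.
With f = 0.5, the slerp weights are sin((1−f)δ)/sin δ = 0.5378 and sin(fδ)/sin δ = 0.5378.
Weighted sum of the unit vectors: (0.5378)·(-0.5247,0.8392,-0.1430) + (0.5378)·(-0.2596,0.5741,-0.7766) = (-0.4217, 0.7600, -0.4945).
Converting back: φ = atan2(z, √(x²+y²)) = -29.64°, λ = atan2(y, x) = 119.03°.

-29.64°, 119.03°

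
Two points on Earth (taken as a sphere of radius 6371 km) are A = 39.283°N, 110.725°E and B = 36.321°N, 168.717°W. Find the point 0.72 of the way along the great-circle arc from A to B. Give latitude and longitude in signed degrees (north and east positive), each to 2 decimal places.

43.14°, 170.64°

The central angle between A and B is δ = 1.0732 rad.
With f = 0.72, the slerp weights are sin((1−f)δ)/sin δ = 0.3368 and sin(fδ)/sin δ = 0.7944.
Weighted sum of the unit vectors: (0.3368)·(-0.2739,0.7239,0.6332) + (0.7944)·(-0.7901,-0.1576,0.5923) = (-0.7200, 0.1186, 0.6838).
Converting back: φ = atan2(z, √(x²+y²)) = 43.14°, λ = atan2(y, x) = 170.64°.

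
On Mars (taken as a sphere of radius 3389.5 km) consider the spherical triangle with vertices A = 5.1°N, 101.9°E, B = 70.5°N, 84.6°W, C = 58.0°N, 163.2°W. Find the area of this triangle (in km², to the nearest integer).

6615908 km²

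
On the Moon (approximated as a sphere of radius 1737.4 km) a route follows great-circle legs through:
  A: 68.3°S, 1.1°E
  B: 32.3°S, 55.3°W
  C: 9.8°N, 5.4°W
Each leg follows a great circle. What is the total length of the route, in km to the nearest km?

Leg A→B: central angle 0.8373 rad, distance 1454.8 km.
Leg B→C: central angle 1.1090 rad, distance 1926.8 km.
Total: 1454.8 + 1926.8 ≈ 3382 km.

3382 km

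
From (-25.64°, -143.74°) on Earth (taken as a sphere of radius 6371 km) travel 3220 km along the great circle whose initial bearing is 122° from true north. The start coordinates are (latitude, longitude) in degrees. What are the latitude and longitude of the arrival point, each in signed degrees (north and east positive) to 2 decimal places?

-37.58°, -112.53°

Angular distance δ = d/R = 3220/6371 = 0.50542 rad; initial bearing θ = 2.1293 rad.
sin φ₂ = sin φ₁ cos δ + cos φ₁ sin δ cos θ = (-0.4327)(0.8750) + (0.9015)(0.4842)(-0.5299) = -0.6099, so φ₂ = -37.58°.
Δλ = atan2(sin θ sin δ cos φ₁, cos δ − sin φ₁ sin φ₂) = atan2(0.3702, 0.6111) = 31.207°.
λ₂ = -143.740° + 31.207° = -112.53°.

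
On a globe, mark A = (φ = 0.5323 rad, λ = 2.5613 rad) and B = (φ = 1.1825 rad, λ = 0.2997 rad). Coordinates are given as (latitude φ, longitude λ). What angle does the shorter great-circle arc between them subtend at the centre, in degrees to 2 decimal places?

In radians: φ₁ = 0.5323, φ₂ = 1.1825, Δλ = -129.580° = -2.2616 rad.
Haversine: a = sin²(Δφ/2) + cos φ₁ cos φ₂ sin²(Δλ/2) = 0.1020 + (0.8616)(0.3786)(0.8186) = 0.36906.
Central angle c = 2·arcsin(√a) = 1.30583 rad.
So the angular separation is 74.82°.

74.82°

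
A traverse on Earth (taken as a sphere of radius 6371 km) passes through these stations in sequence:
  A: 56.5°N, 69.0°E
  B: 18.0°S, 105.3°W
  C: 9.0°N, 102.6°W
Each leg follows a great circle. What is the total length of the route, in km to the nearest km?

Leg A→B: central angle 2.4655 rad, distance 15707.6 km.
Leg B→C: central angle 0.4735 rad, distance 3016.9 km.
Total: 15707.6 + 3016.9 ≈ 18724 km.

18724 km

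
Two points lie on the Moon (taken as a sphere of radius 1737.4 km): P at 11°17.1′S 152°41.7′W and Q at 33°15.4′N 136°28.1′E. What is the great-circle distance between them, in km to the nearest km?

2447 km

In radians: φ₁ = -0.1970, φ₂ = 0.5804, Δλ = -70.837° = -1.2363 rad.
Haversine: a = sin²(Δφ/2) + cos φ₁ cos φ₂ sin²(Δλ/2) = 0.1436 + (0.9807)(0.8362)(0.3359) = 0.41906.
Central angle c = 2·arcsin(√a) = 1.40820 rad.
Distance = R·c = 1737.4 × 1.4082 ≈ 2447 km.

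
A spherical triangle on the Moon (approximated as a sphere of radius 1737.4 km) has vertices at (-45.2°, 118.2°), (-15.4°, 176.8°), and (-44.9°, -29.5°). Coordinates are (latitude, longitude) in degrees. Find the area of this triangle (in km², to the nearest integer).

Side lengths (central angles): a = 2.0095, b = 1.4917, c = 0.9975 rad; semiperimeter s = 2.2494.
By l'Huilier's theorem, tan(E/4) = √[tan(s/2) tan((s−a)/2) tan((s−b)/2) tan((s−c)/2)], giving spherical excess E = 1.0522 rad.
Area = E·R² = 1.0522 × (1737.4)² ≈ 3176051 km².

3176051 km²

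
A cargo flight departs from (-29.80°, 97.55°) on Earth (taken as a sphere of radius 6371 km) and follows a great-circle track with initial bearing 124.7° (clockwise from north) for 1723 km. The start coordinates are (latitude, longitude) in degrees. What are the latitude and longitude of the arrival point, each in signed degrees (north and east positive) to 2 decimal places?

Angular distance δ = d/R = 1723/6371 = 0.27044 rad; initial bearing θ = 2.1764 rad.
sin φ₂ = sin φ₁ cos δ + cos φ₁ sin δ cos θ = (-0.4970)(0.9637) + (0.8678)(0.2672)(-0.5693) = -0.6109, so φ₂ = -37.65°.
Δλ = atan2(sin θ sin δ cos φ₁, cos δ − sin φ₁ sin φ₂) = atan2(0.1906, 0.6601) = 16.107°.
λ₂ = 97.550° + 16.107° = 113.66°.

-37.65°, 113.66°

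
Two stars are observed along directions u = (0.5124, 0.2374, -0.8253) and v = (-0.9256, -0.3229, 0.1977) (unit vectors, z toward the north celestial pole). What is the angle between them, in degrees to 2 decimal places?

135.57°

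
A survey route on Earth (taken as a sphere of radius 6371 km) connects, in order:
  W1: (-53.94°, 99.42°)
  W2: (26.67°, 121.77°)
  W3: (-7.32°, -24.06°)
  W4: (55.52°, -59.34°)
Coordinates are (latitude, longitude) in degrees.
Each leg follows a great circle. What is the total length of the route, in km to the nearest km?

32740 km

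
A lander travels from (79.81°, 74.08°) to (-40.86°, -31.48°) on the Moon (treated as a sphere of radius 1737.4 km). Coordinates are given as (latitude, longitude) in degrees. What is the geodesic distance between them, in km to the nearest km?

In radians: φ₁ = 1.3929, φ₂ = -0.7131, Δλ = -105.560° = -1.8424 rad.
cos c = sin φ₁ sin φ₂ + cos φ₁ cos φ₂ cos Δλ = (0.9842)(-0.6542) + (0.1769)(0.7563)(-0.2682) = -0.67979,
so c = arccos(-0.67979) = 2.31827 rad.
Distance = R·c = 1737.4 × 2.3183 ≈ 4028 km.

4028 km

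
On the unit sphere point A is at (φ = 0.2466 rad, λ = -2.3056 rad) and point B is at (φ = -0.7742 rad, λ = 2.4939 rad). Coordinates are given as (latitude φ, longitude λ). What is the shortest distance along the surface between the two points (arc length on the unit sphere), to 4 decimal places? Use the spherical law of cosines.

In radians: φ₁ = 0.2466, φ₂ = -0.7742, Δλ = -85.009° = -1.4837 rad.
cos c = sin φ₁ sin φ₂ + cos φ₁ cos φ₂ cos Δλ = (0.2441)(-0.6991) + (0.9697)(0.7150)(0.0870) = -0.11034,
so c = arccos(-0.11034) = 1.68137 rad.
On the unit sphere the arc length equals the central angle: 1.6814.

1.6814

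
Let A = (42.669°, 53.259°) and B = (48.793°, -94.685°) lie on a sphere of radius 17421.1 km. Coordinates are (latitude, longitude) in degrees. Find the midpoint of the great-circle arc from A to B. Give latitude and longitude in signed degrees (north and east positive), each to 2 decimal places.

74.68°, -9.90°

The central angle between A and B is δ = 1.4713 rad.
With f = 0.5, the slerp weights are sin((1−f)δ)/sin δ = 0.6744 and sin(fδ)/sin δ = 0.6744.
Weighted sum of the unit vectors: (0.6744)·(0.4398,0.5892,0.6778) + (0.6744)·(-0.0538,-0.6566,0.7523) = (0.2603, -0.0454, 0.9644).
Converting back: φ = atan2(z, √(x²+y²)) = 74.68°, λ = atan2(y, x) = -9.90°.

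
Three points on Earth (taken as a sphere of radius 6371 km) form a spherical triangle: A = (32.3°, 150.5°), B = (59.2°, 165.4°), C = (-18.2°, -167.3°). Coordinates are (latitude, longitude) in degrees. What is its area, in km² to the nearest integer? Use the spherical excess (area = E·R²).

Side lengths (central angles): a = 1.4061, b = 1.1286, c = 0.5007 rad; semiperimeter s = 1.5177.
By l'Huilier's theorem, tan(E/4) = √[tan(s/2) tan((s−a)/2) tan((s−b)/2) tan((s−c)/2)], giving spherical excess E = 0.3045 rad.
Area = E·R² = 0.3045 × (6371)² ≈ 12359099 km².

12359099 km²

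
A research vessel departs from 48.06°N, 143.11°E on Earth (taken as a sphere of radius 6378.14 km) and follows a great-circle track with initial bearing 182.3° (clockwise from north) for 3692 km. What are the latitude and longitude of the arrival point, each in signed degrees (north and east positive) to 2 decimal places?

Angular distance δ = d/R = 3692/6378.14 = 0.57885 rad; initial bearing θ = 3.1817 rad.
sin φ₂ = sin φ₁ cos δ + cos φ₁ sin δ cos θ = (0.7438)(0.8371) + (0.6684)(0.5471)(-0.9992) = 0.2573, so φ₂ = 14.91°.
Δλ = atan2(sin θ sin δ cos φ₁, cos δ − sin φ₁ sin φ₂) = atan2(-0.0147, 0.6457) = -1.302°.
λ₂ = 143.110° − 1.302° = 141.81°.

14.91°, 141.81°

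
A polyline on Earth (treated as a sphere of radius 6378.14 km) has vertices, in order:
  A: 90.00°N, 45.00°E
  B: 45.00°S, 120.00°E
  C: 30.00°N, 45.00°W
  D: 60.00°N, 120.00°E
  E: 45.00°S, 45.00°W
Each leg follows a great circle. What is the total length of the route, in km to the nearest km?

Leg A→B: central angle 2.3562 rad, distance 15028.1 km.
Leg B→C: central angle 2.8086 rad, distance 17913.5 km.
Leg C→D: central angle 1.5560 rad, distance 9924.6 km.
Leg D→E: central angle 2.8367 rad, distance 18092.9 km.
Total: 15028.1 + 17913.5 + 9924.6 + 18092.9 ≈ 60959 km.

60959 km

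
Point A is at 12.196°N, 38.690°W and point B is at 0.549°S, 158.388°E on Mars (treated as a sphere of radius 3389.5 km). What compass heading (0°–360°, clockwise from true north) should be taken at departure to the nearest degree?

303°

With φ₁ = 0.2129, φ₂ = -0.0096, Δλ = -2.8435 rad, the forward-azimuth formula gives
θ = atan2( sin Δλ cos φ₂ , cos φ₁ sin φ₂ − sin φ₁ cos φ₂ cos Δλ ) = atan2(-0.2937, 0.1926) = -56.75°.
Adding 360° brings this into [0°, 360°): 303°.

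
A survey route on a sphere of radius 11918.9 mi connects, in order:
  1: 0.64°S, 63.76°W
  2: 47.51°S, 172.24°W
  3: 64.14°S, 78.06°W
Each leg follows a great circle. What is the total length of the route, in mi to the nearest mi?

Leg 1→2: central angle 1.7781 rad, distance 21193.4 mi.
Leg 2→3: central angle 0.8736 rad, distance 10412.2 mi.
Total: 21193.4 + 10412.2 ≈ 31606 mi.

31606 mi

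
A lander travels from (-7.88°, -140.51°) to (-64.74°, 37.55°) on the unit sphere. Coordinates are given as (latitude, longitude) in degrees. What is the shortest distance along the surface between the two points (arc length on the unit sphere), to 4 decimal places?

1.8739

Let φ₁ = -0.1375 rad, φ₂ = -1.1299 rad, and Δλ = 3.1077 rad.
Haversine: a = sin²(Δφ/2) + cos φ₁ cos φ₂ sin²(Δλ/2) = 0.2267 + (0.9906)(0.4267)(0.9997) = 0.64923.
Central angle c = 2·arcsin(√a) = 1.87388 rad.
On the unit sphere the arc length equals the central angle: 1.8739.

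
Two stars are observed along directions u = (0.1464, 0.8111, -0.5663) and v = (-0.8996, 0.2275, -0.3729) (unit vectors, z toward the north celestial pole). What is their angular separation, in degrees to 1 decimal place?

u·v = 0.2640; |u| = 1.0000, |v| = 1.0000.
cos θ = (u·v)/(|u||v|) = 0.2640, so θ = 74.7°.

74.7°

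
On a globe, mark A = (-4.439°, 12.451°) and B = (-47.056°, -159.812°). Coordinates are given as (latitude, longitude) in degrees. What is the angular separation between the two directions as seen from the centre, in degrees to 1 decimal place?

With latitudes φ₁ = -4.439°, φ₂ = -47.056° and longitude difference Δλ = -172.263°:
cos c = sin φ₁ sin φ₂ + cos φ₁ cos φ₂ cos Δλ = (-0.0774)(-0.7320) + (0.9970)(0.6813)(-0.9909) = -0.61640,
so c = arccos(-0.61640) = 2.23496 rad.
So the angular separation is 128.1°.

128.1°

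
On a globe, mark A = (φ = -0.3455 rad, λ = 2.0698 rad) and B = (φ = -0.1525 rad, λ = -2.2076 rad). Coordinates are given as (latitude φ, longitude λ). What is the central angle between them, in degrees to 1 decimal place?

109.9°

Let φ₁ = -0.3455 rad, φ₂ = -0.1525 rad, and Δλ = 2.0058 rad.
Haversine: a = sin²(Δφ/2) + cos φ₁ cos φ₂ sin²(Δλ/2) = 0.0093 + (0.9409)(0.9884)(0.7107) = 0.67022.
Central angle c = 2·arcsin(√a) = 1.91819 rad.
So the angular separation is 109.9°.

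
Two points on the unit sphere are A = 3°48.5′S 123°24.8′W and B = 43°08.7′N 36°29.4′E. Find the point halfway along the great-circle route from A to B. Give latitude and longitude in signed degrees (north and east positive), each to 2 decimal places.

57.02°, -84.68°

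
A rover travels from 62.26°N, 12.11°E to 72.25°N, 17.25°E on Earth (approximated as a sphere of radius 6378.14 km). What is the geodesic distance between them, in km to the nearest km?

1133 km

With latitudes φ₁ = 62.260°, φ₂ = 72.250° and longitude difference Δλ = 5.140°:
cos c = sin φ₁ sin φ₂ + cos φ₁ cos φ₂ cos Δλ = (0.8851)(0.9524) + (0.4655)(0.3049)(0.9960) = 0.98427,
so c = arccos(0.98427) = 0.17762 rad.
Distance = R·c = 6378.14 × 0.1776 ≈ 1133 km.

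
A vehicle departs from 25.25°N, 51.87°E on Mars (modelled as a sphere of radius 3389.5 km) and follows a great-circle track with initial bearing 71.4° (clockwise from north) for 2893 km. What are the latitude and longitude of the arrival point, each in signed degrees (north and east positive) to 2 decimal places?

Angular distance δ = d/R = 2893/3389.5 = 0.85352 rad; initial bearing θ = 1.2462 rad.
sin φ₂ = sin φ₁ cos δ + cos φ₁ sin δ cos θ = (0.4266)(0.6573) + (0.9045)(0.7536)(0.3190) = 0.4978, so φ₂ = 29.85°.
Δλ = atan2(sin θ sin δ cos φ₁, cos δ − sin φ₁ sin φ₂) = atan2(0.6460, 0.4450) = 55.439°.
λ₂ = 51.870° + 55.439° = 107.31°.

29.85°, 107.31°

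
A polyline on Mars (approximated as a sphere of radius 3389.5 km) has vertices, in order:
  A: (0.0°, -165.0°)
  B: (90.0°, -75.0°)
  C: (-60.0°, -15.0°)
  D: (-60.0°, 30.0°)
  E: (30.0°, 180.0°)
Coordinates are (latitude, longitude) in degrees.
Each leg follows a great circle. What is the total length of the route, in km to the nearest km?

Leg A→B: central angle 1.5708 rad, distance 5324.2 km.
Leg B→C: central angle 2.6180 rad, distance 8873.7 km.
Leg C→D: central angle 0.3851 rad, distance 1305.2 km.
Leg D→E: central angle 2.5116 rad, distance 8513.0 km.
Total: 5324.2 + 8873.7 + 1305.2 + 8513.0 ≈ 24016 km.

24016 km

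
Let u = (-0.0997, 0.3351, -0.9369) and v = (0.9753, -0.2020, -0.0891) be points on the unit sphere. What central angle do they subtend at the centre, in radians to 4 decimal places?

1.6523 rad

u·v = -0.0814; |u| = 1.0000, |v| = 1.0000.
cos θ = (u·v)/(|u||v|) = -0.0815, so θ = 1.6523 rad.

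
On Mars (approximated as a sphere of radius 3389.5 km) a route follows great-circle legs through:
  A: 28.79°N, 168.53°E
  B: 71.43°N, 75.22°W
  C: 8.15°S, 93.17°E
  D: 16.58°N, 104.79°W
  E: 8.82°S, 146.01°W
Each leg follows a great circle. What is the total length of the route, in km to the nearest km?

23394 km

Leg A→B: central angle 1.2312 rad, distance 4173.2 km.
Leg B→C: central angle 2.0299 rad, distance 6880.5 km.
Leg C→D: central angle 2.8022 rad, distance 9498.1 km.
Leg D→E: central angle 0.8384 rad, distance 2841.9 km.
Total: 4173.2 + 6880.5 + 9498.1 + 2841.9 ≈ 23394 km.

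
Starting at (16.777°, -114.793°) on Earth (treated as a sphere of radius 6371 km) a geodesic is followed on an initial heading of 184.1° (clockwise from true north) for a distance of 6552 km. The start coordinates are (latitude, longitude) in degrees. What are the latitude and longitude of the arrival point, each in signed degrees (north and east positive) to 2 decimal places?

Angular distance δ = d/R = 6552/6371 = 1.02841 rad; initial bearing θ = 3.2132 rad.
sin φ₂ = sin φ₁ cos δ + cos φ₁ sin δ cos θ = (0.2886)(0.5162) + (0.9574)(0.8565)(-0.9974) = -0.6689, so φ₂ = -41.98°.
Δλ = atan2(sin θ sin δ cos φ₁, cos δ − sin φ₁ sin φ₂) = atan2(-0.0586, 0.7093) = -4.725°.
λ₂ = -114.793° − 4.725° = -119.52°.

-41.98°, -119.52°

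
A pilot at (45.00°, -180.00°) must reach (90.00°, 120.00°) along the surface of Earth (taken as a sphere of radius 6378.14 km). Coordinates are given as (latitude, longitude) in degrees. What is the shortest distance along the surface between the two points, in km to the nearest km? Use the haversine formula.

5009 km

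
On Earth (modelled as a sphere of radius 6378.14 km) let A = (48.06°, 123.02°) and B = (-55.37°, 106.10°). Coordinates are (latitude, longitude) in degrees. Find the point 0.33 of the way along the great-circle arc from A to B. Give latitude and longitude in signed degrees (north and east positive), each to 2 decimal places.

13.94°, 117.31°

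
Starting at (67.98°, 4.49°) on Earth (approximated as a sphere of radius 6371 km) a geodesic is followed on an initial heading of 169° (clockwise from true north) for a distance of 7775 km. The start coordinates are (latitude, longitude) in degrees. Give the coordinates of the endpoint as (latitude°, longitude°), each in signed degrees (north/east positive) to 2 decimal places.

Angular distance δ = d/R = 7775/6371 = 1.22037 rad; initial bearing θ = 2.9496 rad.
sin φ₂ = sin φ₁ cos δ + cos φ₁ sin δ cos θ = (0.9271)(0.3433) + (0.3749)(0.9392)(-0.9816) = -0.0274, so φ₂ = -1.57°.
Δλ = atan2(sin θ sin δ cos φ₁, cos δ − sin φ₁ sin φ₂) = atan2(0.0672, 0.3687) = 10.328°.
λ₂ = 4.490° + 10.328° = 14.82°.

-1.57°, 14.82°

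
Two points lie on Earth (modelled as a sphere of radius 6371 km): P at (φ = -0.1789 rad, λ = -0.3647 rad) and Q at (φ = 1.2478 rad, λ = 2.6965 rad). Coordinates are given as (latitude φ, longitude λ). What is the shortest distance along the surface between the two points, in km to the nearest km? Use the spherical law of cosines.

13198 km

With latitudes φ₁ = -10.250°, φ₂ = 71.494° and longitude difference Δλ = 175.394°:
cos c = sin φ₁ sin φ₂ + cos φ₁ cos φ₂ cos Δλ = (-0.1779)(0.9483) + (0.9840)(0.3174)(-0.9968) = -0.48008,
so c = arccos(-0.48008) = 2.07154 rad.
Distance = R·c = 6371 × 2.0715 ≈ 13198 km.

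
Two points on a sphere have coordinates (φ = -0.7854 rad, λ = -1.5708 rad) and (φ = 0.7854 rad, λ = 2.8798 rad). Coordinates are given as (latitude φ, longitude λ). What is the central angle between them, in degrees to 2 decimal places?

129.01°

In radians: φ₁ = -0.7854, φ₂ = 0.7854, Δλ = -104.999° = -1.8326 rad.
Haversine: a = sin²(Δφ/2) + cos φ₁ cos φ₂ sin²(Δλ/2) = 0.5000 + (0.7071)(0.7071)(0.6294) = 0.81470.
Central angle c = 2·arcsin(√a) = 2.25158 rad.
So the angular separation is 129.01°.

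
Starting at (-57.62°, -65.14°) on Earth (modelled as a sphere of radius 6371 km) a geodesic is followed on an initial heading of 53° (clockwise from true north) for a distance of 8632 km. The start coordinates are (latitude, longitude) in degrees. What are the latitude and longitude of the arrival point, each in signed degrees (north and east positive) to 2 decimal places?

Angular distance δ = d/R = 8632/6371 = 1.35489 rad; initial bearing θ = 0.9250 rad.
sin φ₂ = sin φ₁ cos δ + cos φ₁ sin δ cos θ = (-0.8445)(0.2142) + (0.5355)(0.9768)(0.6018) = 0.1339, so φ₂ = 7.69°.
Δλ = atan2(sin θ sin δ cos φ₁, cos δ − sin φ₁ sin φ₂) = atan2(0.4178, 0.3273) = 51.923°.
λ₂ = -65.140° + 51.923° = -13.22°.

7.69°, -13.22°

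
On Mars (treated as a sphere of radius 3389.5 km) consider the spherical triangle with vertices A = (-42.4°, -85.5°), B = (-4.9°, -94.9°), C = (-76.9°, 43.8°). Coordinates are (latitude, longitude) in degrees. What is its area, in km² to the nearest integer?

Side lengths (central angles): a = 1.6574, b = 0.9875, c = 0.6706 rad; semiperimeter s = 1.6577.
By l'Huilier's theorem, tan(E/4) = √[tan(s/2) tan((s−a)/2) tan((s−b)/2) tan((s−c)/2)], giving spherical excess E = 0.0246 rad.
Area = E·R² = 0.0246 × (3389.5)² ≈ 282160 km².

282160 km²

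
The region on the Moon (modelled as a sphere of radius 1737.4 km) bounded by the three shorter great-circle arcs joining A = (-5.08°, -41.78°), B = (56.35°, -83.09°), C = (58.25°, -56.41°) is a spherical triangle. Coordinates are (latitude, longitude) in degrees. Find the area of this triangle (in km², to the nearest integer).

464273 km²

Side lengths (central angles): a = 0.2520, b = 1.1242, c = 1.2229 rad; semiperimeter s = 1.2996.
By l'Huilier's theorem, tan(E/4) = √[tan(s/2) tan((s−a)/2) tan((s−b)/2) tan((s−c)/2)], giving spherical excess E = 0.1538 rad.
Area = E·R² = 0.1538 × (1737.4)² ≈ 464273 km².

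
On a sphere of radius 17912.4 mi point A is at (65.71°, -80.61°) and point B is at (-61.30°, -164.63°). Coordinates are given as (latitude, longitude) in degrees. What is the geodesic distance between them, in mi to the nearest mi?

44131 mi

Let φ₁ = 1.1469 rad, φ₂ = -1.0699 rad, and Δλ = -1.4664 rad.
cos c = sin φ₁ sin φ₂ + cos φ₁ cos φ₂ cos Δλ = (0.9115)(-0.8771) + (0.4114)(0.4802)(0.1042) = -0.77892,
so c = arccos(-0.77892) = 2.46373 rad.
Distance = R·c = 17912.4 × 2.4637 ≈ 44131 mi.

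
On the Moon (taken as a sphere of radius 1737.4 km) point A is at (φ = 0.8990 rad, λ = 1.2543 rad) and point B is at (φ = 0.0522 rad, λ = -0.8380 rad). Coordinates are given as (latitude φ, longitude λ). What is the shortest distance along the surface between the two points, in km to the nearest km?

3202 km

In radians: φ₁ = 0.8990, φ₂ = 0.0522, Δλ = -119.880° = -2.0923 rad.
cos c = sin φ₁ sin φ₂ + cos φ₁ cos φ₂ cos Δλ = (0.7827)(0.0522) + (0.6224)(0.9986)(-0.4982) = -0.26881,
so c = arccos(-0.26881) = 1.84295 rad.
Distance = R·c = 1737.4 × 1.8429 ≈ 3202 km.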